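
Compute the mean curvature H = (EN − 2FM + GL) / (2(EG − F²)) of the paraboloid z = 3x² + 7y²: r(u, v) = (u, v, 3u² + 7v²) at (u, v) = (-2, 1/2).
H = 1165*sqrt(194)/37636

With E = 36*u^2 + 1, F = 84*u*v, G = 196*v^2 + 1, L = 6/sqrt(36*u^2 + 196*v^2 + 1), M = 0, N = 14/sqrt(36*u^2 + 196*v^2 + 1), assemble
  H = (EN − 2FM + GL) / (2(EG − F²)) = 2*(126*u^2 + 294*v^2 + 5)/(36*u^2 + 196*v^2 + 1)^(3/2).
At (u, v) = (-2, 1/2): H = 1165*sqrt(194)/37636.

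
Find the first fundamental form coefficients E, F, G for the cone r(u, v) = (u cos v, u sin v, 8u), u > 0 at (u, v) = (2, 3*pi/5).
E = 65;  F = 0;  G = 4

Partials: r_u = (cos(v), sin(v), 8), r_v = (-u*sin(v), u*cos(v), 0). As functions of (u, v):
  E = r_u · r_u = 65,
  F = r_u · r_v = 0,
  G = r_v · r_v = u^2.
Evaluating at (u, v) = (2, 3*pi/5): E = 65, F = 0, G = 4.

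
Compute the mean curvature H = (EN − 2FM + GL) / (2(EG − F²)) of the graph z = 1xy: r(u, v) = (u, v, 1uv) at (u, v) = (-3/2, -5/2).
H = -15*sqrt(38)/722

With E = v^2 + 1, F = u*v, G = u^2 + 1, L = 0, M = 1/sqrt(u^2 + v^2 + 1), N = 0, assemble
  H = (EN − 2FM + GL) / (2(EG − F²)) = -u*v/(u^2 + v^2 + 1)^(3/2).
At (u, v) = (-3/2, -5/2): H = -15*sqrt(38)/722.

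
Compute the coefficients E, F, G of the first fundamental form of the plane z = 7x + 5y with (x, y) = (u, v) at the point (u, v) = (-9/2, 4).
E = 50;  F = 35;  G = 26

Partials: r_u = (1, 0, 7), r_v = (0, 1, 5). As functions of (u, v):
  E = r_u · r_u = 50,
  F = r_u · r_v = 35,
  G = r_v · r_v = 26.
Evaluating at (u, v) = (-9/2, 4): E = 50, F = 35, G = 26.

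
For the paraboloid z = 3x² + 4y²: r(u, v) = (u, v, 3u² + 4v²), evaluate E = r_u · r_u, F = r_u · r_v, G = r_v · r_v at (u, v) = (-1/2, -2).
E = 10;  F = 48;  G = 257

Partials: r_u = (1, 0, 6*u), r_v = (0, 1, 8*v). As functions of (u, v):
  E = r_u · r_u = 36*u^2 + 1,
  F = r_u · r_v = 48*u*v,
  G = r_v · r_v = 64*v^2 + 1.
Evaluating at (u, v) = (-1/2, -2): E = 10, F = 48, G = 257.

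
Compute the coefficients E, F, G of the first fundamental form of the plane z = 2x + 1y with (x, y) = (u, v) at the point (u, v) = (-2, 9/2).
E = 5;  F = 2;  G = 2

Partials: r_u = (1, 0, 2), r_v = (0, 1, 1). As functions of (u, v):
  E = r_u · r_u = 5,
  F = r_u · r_v = 2,
  G = r_v · r_v = 2.
Evaluating at (u, v) = (-2, 9/2): E = 5, F = 2, G = 2.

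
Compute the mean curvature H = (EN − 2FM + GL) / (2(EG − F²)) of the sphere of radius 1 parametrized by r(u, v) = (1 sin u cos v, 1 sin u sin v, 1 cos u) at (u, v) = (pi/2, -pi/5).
H = -1

With E = 1, F = 0, G = sin(u)^2, L = -sin(u)/Abs(sin(u)), M = 0, N = -sin(u)^3/Abs(sin(u)), assemble
  H = (EN − 2FM + GL) / (2(EG − F²)) = -sin(u)/Abs(sin(u)).
At (u, v) = (pi/2, -pi/5): H = -1.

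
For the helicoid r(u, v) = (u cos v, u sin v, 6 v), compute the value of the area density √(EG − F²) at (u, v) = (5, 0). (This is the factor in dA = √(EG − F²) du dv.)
√(EG − F²)|_{(5, 0)} = sqrt(61)

E = 1, F = 0, G = u^2 + 36, so EG − F² = u^2 + 36. Taking the positive square root: √(EG − F²) = sqrt(u^2 + 36). At (u, v) = (5, 0): sqrt(61).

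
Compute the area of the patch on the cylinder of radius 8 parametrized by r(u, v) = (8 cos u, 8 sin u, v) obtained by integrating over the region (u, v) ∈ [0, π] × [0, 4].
Area = 32*pi

Area = ∫∫ √(EG − F²) du dv with √(EG − F²) = 8. Integrating over [0, π] × [0, 4] gives 32*pi.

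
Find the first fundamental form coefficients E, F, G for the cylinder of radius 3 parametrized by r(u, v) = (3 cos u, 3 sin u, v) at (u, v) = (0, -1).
E = 9;  F = 0;  G = 1

Partials: r_u = (-3*sin(u), 3*cos(u), 0), r_v = (0, 0, 1). As functions of (u, v):
  E = r_u · r_u = 9,
  F = r_u · r_v = 0,
  G = r_v · r_v = 1.
Evaluating at (u, v) = (0, -1): E = 9, F = 0, G = 1.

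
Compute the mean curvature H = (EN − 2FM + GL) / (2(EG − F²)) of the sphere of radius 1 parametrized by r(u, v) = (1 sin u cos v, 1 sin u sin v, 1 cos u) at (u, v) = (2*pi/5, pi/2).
H = -1

With E = 1, F = 0, G = sin(u)^2, L = -sin(u)/Abs(sin(u)), M = 0, N = -sin(u)^3/Abs(sin(u)), assemble
  H = (EN − 2FM + GL) / (2(EG − F²)) = -sin(u)/Abs(sin(u)).
At (u, v) = (2*pi/5, pi/2): H = -1.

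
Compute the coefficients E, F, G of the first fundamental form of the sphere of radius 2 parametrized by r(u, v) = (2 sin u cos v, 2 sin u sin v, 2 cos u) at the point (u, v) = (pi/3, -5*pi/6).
E = 4;  F = 0;  G = 3

Partials: r_u = (2*cos(u)*cos(v), 2*sin(v)*cos(u), -2*sin(u)), r_v = (-2*sin(u)*sin(v), 2*sin(u)*cos(v), 0). As functions of (u, v):
  E = r_u · r_u = 4,
  F = r_u · r_v = 0,
  G = r_v · r_v = 4*sin(u)^2.
Evaluating at (u, v) = (pi/3, -5*pi/6): E = 4, F = 0, G = 3.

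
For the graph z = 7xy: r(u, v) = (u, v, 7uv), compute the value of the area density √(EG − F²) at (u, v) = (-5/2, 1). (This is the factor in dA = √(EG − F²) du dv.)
√(EG − F²)|_{(-5/2, 1)} = 5*sqrt(57)/2

E = 49*v^2 + 1, F = 49*u*v, G = 49*u^2 + 1, so EG − F² = 49*u^2 + 49*v^2 + 1. Taking the positive square root: √(EG − F²) = sqrt(49*u^2 + 49*v^2 + 1). At (u, v) = (-5/2, 1): 5*sqrt(57)/2.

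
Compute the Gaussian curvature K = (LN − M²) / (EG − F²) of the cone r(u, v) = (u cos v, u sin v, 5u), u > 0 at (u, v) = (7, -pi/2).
K = 0

Coefficients of the first fundamental form: E = 26, F = 0, G = u^2.
Coefficients of the second fundamental form: L = 0, M = 0, N = 5*sqrt(26)*u^2/(26*Abs(u)).
Assemble K = (LN − M²)/(EG − F²) = 0. At (u, v) = (7, -pi/2): K = 0.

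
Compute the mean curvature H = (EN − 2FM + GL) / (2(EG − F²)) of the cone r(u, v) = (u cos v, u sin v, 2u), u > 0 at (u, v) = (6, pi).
H = sqrt(5)/30

With E = 5, F = 0, G = u^2, L = 0, M = 0, N = 2*sqrt(5)*u^2/(5*Abs(u)), assemble
  H = (EN − 2FM + GL) / (2(EG − F²)) = sqrt(5)/(5*Abs(u)).
At (u, v) = (6, pi): H = sqrt(5)/30.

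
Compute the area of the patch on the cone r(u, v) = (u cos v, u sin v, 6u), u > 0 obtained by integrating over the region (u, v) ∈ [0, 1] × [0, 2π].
Area = sqrt(37)*pi

Area = ∫∫ √(EG − F²) du dv with √(EG − F²) = sqrt(37)*Abs(u). Integrating over [0, 1] × [0, 2π] gives sqrt(37)*pi.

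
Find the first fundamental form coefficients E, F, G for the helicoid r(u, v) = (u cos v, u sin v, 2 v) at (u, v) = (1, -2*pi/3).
E = 1;  F = 0;  G = 5

Partials: r_u = (cos(v), sin(v), 0), r_v = (-u*sin(v), u*cos(v), 2). As functions of (u, v):
  E = r_u · r_u = 1,
  F = r_u · r_v = 0,
  G = r_v · r_v = u^2 + 4.
Evaluating at (u, v) = (1, -2*pi/3): E = 1, F = 0, G = 5.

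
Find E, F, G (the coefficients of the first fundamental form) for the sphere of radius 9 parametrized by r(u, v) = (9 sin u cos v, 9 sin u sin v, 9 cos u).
E = 81;  F = 0;  G = 81*sin(u)^2

Compute partials: r_u = (9*cos(u)*cos(v), 9*sin(v)*cos(u), -9*sin(u)), r_v = (-9*sin(u)*sin(v), 9*sin(u)*cos(v), 0). Then
  E = r_u · r_u = 81,
  F = r_u · r_v = 0,
  G = r_v · r_v = 81*sin(u)^2.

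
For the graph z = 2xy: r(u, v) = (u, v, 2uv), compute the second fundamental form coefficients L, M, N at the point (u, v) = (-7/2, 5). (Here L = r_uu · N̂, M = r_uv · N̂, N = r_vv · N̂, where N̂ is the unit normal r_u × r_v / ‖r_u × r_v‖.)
L = 0;  M = sqrt(6)/15;  N = 0

Compute the unit normal N̂(u, v) = (-2*v/sqrt(4*u^2 + 4*v^2 + 1), -2*u/sqrt(4*u^2 + 4*v^2 + 1), 1/sqrt(4*u^2 + 4*v^2 + 1)), and the second partials r_uu, r_uv, r_vv. Take dot products:
  L(u, v) = r_uu · N̂ = 0,
  M(u, v) = r_uv · N̂ = 2/sqrt(4*u^2 + 4*v^2 + 1),
  N(u, v) = r_vv · N̂ = 0.
Evaluating at (u, v) = (-7/2, 5):
  L = 0, M = sqrt(6)/15, N = 0.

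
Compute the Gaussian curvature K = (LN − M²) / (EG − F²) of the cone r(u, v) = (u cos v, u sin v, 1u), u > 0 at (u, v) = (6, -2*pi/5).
K = 0

Coefficients of the first fundamental form: E = 2, F = 0, G = u^2.
Coefficients of the second fundamental form: L = 0, M = 0, N = sqrt(2)*u^2/(2*Abs(u)).
Assemble K = (LN − M²)/(EG − F²) = 0. At (u, v) = (6, -2*pi/5): K = 0.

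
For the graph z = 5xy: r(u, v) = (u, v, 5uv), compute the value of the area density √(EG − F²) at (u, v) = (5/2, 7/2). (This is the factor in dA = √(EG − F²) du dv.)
√(EG − F²)|_{(5/2, 7/2)} = 3*sqrt(206)/2

E = 25*v^2 + 1, F = 25*u*v, G = 25*u^2 + 1, so EG − F² = 25*u^2 + 25*v^2 + 1. Taking the positive square root: √(EG − F²) = sqrt(25*u^2 + 25*v^2 + 1). At (u, v) = (5/2, 7/2): 3*sqrt(206)/2.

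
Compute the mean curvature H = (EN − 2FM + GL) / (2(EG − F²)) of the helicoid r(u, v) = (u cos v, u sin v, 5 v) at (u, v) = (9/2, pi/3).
H = 0

With E = 1, F = 0, G = u^2 + 25, L = 0, M = -5/sqrt(u^2 + 25), N = 0, assemble
  H = (EN − 2FM + GL) / (2(EG − F²)) = 0.
At (u, v) = (9/2, pi/3): H = 0.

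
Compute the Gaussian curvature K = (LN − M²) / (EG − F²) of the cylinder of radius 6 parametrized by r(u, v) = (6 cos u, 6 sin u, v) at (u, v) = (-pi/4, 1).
K = 0

Coefficients of the first fundamental form: E = 36, F = 0, G = 1.
Coefficients of the second fundamental form: L = -6, M = 0, N = 0.
Assemble K = (LN − M²)/(EG − F²) = 0. At (u, v) = (-pi/4, 1): K = 0.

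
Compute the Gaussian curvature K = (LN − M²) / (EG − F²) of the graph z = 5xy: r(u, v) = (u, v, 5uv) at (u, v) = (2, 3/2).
K = -400/395641

Coefficients of the first fundamental form: E = 25*v^2 + 1, F = 25*u*v, G = 25*u^2 + 1.
Coefficients of the second fundamental form: L = 0, M = 5/sqrt(25*u^2 + 25*v^2 + 1), N = 0.
Assemble K = (LN − M²)/(EG − F²) = -25/(625*u^4 + 1250*u^2*v^2 + 50*u^2 + 625*v^4 + 50*v^2 + 1). At (u, v) = (2, 3/2): K = -400/395641.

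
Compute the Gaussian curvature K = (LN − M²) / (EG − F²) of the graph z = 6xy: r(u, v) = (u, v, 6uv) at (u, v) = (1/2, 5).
K = -9/207025

Coefficients of the first fundamental form: E = 36*v^2 + 1, F = 36*u*v, G = 36*u^2 + 1.
Coefficients of the second fundamental form: L = 0, M = 6/sqrt(36*u^2 + 36*v^2 + 1), N = 0.
Assemble K = (LN − M²)/(EG − F²) = -36/(1296*u^4 + 2592*u^2*v^2 + 72*u^2 + 1296*v^4 + 72*v^2 + 1). At (u, v) = (1/2, 5): K = -9/207025.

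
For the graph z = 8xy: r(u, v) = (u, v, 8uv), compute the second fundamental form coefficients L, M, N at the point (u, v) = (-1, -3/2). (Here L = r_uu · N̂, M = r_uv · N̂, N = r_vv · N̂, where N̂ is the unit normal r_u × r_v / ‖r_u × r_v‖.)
L = 0;  M = 8*sqrt(209)/209;  N = 0

Compute the unit normal N̂(u, v) = (-8*v/sqrt(64*u^2 + 64*v^2 + 1), -8*u/sqrt(64*u^2 + 64*v^2 + 1), 1/sqrt(64*u^2 + 64*v^2 + 1)), and the second partials r_uu, r_uv, r_vv. Take dot products:
  L(u, v) = r_uu · N̂ = 0,
  M(u, v) = r_uv · N̂ = 8/sqrt(64*u^2 + 64*v^2 + 1),
  N(u, v) = r_vv · N̂ = 0.
Evaluating at (u, v) = (-1, -3/2):
  L = 0, M = 8*sqrt(209)/209, N = 0.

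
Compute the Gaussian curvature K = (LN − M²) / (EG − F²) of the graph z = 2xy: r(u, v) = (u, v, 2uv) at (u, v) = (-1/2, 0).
K = -1

Coefficients of the first fundamental form: E = 4*v^2 + 1, F = 4*u*v, G = 4*u^2 + 1.
Coefficients of the second fundamental form: L = 0, M = 2/sqrt(4*u^2 + 4*v^2 + 1), N = 0.
Assemble K = (LN − M²)/(EG − F²) = -4/(16*u^4 + 32*u^2*v^2 + 8*u^2 + 16*v^4 + 8*v^2 + 1). At (u, v) = (-1/2, 0): K = -1.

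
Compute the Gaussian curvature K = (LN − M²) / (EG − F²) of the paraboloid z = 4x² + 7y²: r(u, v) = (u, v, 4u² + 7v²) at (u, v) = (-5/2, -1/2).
K = 28/50625

Coefficients of the first fundamental form: E = 64*u^2 + 1, F = 112*u*v, G = 196*v^2 + 1.
Coefficients of the second fundamental form: L = 8/sqrt(64*u^2 + 196*v^2 + 1), M = 0, N = 14/sqrt(64*u^2 + 196*v^2 + 1).
Assemble K = (LN − M²)/(EG − F²) = 112/(4096*u^4 + 25088*u^2*v^2 + 128*u^2 + 38416*v^4 + 392*v^2 + 1). At (u, v) = (-5/2, -1/2): K = 28/50625.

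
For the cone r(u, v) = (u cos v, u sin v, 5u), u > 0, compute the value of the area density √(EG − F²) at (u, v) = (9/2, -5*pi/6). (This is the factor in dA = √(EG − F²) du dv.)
√(EG − F²)|_{(9/2, -5*pi/6)} = 9*sqrt(26)/2

E = 26, F = 0, G = u^2, so EG − F² = 26*u^2. Taking the positive square root: √(EG − F²) = sqrt(26)*Abs(u). At (u, v) = (9/2, -5*pi/6): 9*sqrt(26)/2.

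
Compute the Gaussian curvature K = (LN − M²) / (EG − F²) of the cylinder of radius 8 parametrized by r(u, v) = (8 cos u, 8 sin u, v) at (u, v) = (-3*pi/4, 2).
K = 0

Coefficients of the first fundamental form: E = 64, F = 0, G = 1.
Coefficients of the second fundamental form: L = -8, M = 0, N = 0.
Assemble K = (LN − M²)/(EG − F²) = 0. At (u, v) = (-3*pi/4, 2): K = 0.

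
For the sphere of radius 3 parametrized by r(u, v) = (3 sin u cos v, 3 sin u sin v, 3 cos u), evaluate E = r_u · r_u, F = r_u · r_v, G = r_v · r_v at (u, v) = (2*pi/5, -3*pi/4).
E = 9;  F = 0;  G = 9*sqrt(5)/8 + 45/8

Partials: r_u = (3*cos(u)*cos(v), 3*sin(v)*cos(u), -3*sin(u)), r_v = (-3*sin(u)*sin(v), 3*sin(u)*cos(v), 0). As functions of (u, v):
  E = r_u · r_u = 9,
  F = r_u · r_v = 0,
  G = r_v · r_v = 9*sin(u)^2.
Evaluating at (u, v) = (2*pi/5, -3*pi/4): E = 9, F = 0, G = 9*sqrt(5)/8 + 45/8.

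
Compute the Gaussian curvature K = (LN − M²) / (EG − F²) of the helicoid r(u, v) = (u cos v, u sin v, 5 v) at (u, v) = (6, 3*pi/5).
K = -25/3721

Coefficients of the first fundamental form: E = 1, F = 0, G = u^2 + 25.
Coefficients of the second fundamental form: L = 0, M = -5/sqrt(u^2 + 25), N = 0.
Assemble K = (LN − M²)/(EG − F²) = -25/(u^2 + 25)^2. At (u, v) = (6, 3*pi/5): K = -25/3721.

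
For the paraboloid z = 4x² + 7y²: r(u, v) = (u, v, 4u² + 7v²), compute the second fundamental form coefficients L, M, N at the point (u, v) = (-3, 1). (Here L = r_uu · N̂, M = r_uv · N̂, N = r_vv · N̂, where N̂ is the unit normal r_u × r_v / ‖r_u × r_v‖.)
L = 8*sqrt(773)/773;  M = 0;  N = 14*sqrt(773)/773

Compute the unit normal N̂(u, v) = (-8*u/sqrt(64*u^2 + 196*v^2 + 1), -14*v/sqrt(64*u^2 + 196*v^2 + 1), 1/sqrt(64*u^2 + 196*v^2 + 1)), and the second partials r_uu, r_uv, r_vv. Take dot products:
  L(u, v) = r_uu · N̂ = 8/sqrt(64*u^2 + 196*v^2 + 1),
  M(u, v) = r_uv · N̂ = 0,
  N(u, v) = r_vv · N̂ = 14/sqrt(64*u^2 + 196*v^2 + 1).
Evaluating at (u, v) = (-3, 1):
  L = 8*sqrt(773)/773, M = 0, N = 14*sqrt(773)/773.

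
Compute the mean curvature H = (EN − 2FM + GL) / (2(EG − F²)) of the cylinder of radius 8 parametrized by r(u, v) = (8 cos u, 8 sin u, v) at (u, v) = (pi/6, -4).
H = -1/16

With E = 64, F = 0, G = 1, L = -8, M = 0, N = 0, assemble
  H = (EN − 2FM + GL) / (2(EG − F²)) = -1/16.
At (u, v) = (pi/6, -4): H = -1/16.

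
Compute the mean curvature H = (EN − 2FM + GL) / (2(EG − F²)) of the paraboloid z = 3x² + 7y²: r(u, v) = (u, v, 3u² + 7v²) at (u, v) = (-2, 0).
H = 1018*sqrt(145)/21025

With E = 36*u^2 + 1, F = 84*u*v, G = 196*v^2 + 1, L = 6/sqrt(36*u^2 + 196*v^2 + 1), M = 0, N = 14/sqrt(36*u^2 + 196*v^2 + 1), assemble
  H = (EN − 2FM + GL) / (2(EG − F²)) = 2*(126*u^2 + 294*v^2 + 5)/(36*u^2 + 196*v^2 + 1)^(3/2).
At (u, v) = (-2, 0): H = 1018*sqrt(145)/21025.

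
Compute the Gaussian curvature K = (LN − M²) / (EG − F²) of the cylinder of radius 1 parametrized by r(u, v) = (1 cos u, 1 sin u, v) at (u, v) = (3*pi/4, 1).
K = 0

Coefficients of the first fundamental form: E = 1, F = 0, G = 1.
Coefficients of the second fundamental form: L = -1, M = 0, N = 0.
Assemble K = (LN − M²)/(EG − F²) = 0. At (u, v) = (3*pi/4, 1): K = 0.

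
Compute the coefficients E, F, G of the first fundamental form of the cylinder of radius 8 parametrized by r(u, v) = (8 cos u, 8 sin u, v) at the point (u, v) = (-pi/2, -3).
E = 64;  F = 0;  G = 1

Partials: r_u = (-8*sin(u), 8*cos(u), 0), r_v = (0, 0, 1). As functions of (u, v):
  E = r_u · r_u = 64,
  F = r_u · r_v = 0,
  G = r_v · r_v = 1.
Evaluating at (u, v) = (-pi/2, -3): E = 64, F = 0, G = 1.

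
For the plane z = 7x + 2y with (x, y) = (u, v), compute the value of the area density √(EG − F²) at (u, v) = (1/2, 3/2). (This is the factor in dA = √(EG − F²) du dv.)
√(EG − F²)|_{(1/2, 3/2)} = 3*sqrt(6)

E = 50, F = 14, G = 5, so EG − F² = 54. Taking the positive square root: √(EG − F²) = 3*sqrt(6). At (u, v) = (1/2, 3/2): 3*sqrt(6).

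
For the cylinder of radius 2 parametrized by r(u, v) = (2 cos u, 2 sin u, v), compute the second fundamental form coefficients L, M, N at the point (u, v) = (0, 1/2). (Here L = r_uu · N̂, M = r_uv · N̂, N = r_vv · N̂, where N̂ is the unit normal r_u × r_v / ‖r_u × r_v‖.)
L = -2;  M = 0;  N = 0

Compute the unit normal N̂(u, v) = (cos(u), sin(u), 0), and the second partials r_uu, r_uv, r_vv. Take dot products:
  L(u, v) = r_uu · N̂ = -2,
  M(u, v) = r_uv · N̂ = 0,
  N(u, v) = r_vv · N̂ = 0.
Evaluating at (u, v) = (0, 1/2):
  L = -2, M = 0, N = 0.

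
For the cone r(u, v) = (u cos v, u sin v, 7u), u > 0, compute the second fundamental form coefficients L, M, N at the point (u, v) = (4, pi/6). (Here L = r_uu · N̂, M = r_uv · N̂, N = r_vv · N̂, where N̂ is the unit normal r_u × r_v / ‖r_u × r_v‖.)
L = 0;  M = 0;  N = 14*sqrt(2)/5

Compute the unit normal N̂(u, v) = (-7*sqrt(2)*u*cos(v)/(10*Abs(u)), -7*sqrt(2)*u*sin(v)/(10*Abs(u)), sqrt(2)*u/(10*Abs(u))), and the second partials r_uu, r_uv, r_vv. Take dot products:
  L(u, v) = r_uu · N̂ = 0,
  M(u, v) = r_uv · N̂ = 0,
  N(u, v) = r_vv · N̂ = 7*sqrt(2)*u^2/(10*Abs(u)).
Evaluating at (u, v) = (4, pi/6):
  L = 0, M = 0, N = 14*sqrt(2)/5.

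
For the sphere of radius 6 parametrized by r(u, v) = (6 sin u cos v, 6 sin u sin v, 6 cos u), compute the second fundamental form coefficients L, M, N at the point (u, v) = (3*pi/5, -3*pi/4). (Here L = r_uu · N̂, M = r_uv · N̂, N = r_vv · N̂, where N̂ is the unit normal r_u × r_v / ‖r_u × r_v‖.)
L = -6;  M = 0;  N = -15/4 - 3*sqrt(5)/4

Compute the unit normal N̂(u, v) = (sin(u)^2*cos(v)/Abs(sin(u)), sin(u)^2*sin(v)/Abs(sin(u)), sin(2*u)/(2*Abs(sin(u)))), and the second partials r_uu, r_uv, r_vv. Take dot products:
  L(u, v) = r_uu · N̂ = -6*sin(u)/Abs(sin(u)),
  M(u, v) = r_uv · N̂ = 0,
  N(u, v) = r_vv · N̂ = -6*sin(u)^3/Abs(sin(u)).
Evaluating at (u, v) = (3*pi/5, -3*pi/4):
  L = -6, M = 0, N = -15/4 - 3*sqrt(5)/4.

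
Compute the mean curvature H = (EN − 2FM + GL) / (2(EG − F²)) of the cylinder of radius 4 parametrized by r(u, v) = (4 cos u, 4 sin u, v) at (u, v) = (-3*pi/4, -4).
H = -1/8

With E = 16, F = 0, G = 1, L = -4, M = 0, N = 0, assemble
  H = (EN − 2FM + GL) / (2(EG − F²)) = -1/8.
At (u, v) = (-3*pi/4, -4): H = -1/8.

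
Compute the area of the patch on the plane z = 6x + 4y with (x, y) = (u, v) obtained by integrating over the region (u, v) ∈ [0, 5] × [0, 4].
Area = 20*sqrt(53)

Area = ∫∫ √(EG − F²) du dv with √(EG − F²) = sqrt(53). Integrating over [0, 5] × [0, 4] gives 20*sqrt(53).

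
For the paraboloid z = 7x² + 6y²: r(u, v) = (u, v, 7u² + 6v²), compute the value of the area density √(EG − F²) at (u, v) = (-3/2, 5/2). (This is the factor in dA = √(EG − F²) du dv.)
√(EG − F²)|_{(-3/2, 5/2)} = sqrt(1342)

E = 196*u^2 + 1, F = 168*u*v, G = 144*v^2 + 1, so EG − F² = 196*u^2 + 144*v^2 + 1. Taking the positive square root: √(EG − F²) = sqrt(196*u^2 + 144*v^2 + 1). At (u, v) = (-3/2, 5/2): sqrt(1342).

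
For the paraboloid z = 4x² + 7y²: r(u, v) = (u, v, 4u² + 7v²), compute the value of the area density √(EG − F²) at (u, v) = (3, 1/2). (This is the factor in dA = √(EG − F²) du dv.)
√(EG − F²)|_{(3, 1/2)} = sqrt(626)

E = 64*u^2 + 1, F = 112*u*v, G = 196*v^2 + 1, so EG − F² = 64*u^2 + 196*v^2 + 1. Taking the positive square root: √(EG − F²) = sqrt(64*u^2 + 196*v^2 + 1). At (u, v) = (3, 1/2): sqrt(626).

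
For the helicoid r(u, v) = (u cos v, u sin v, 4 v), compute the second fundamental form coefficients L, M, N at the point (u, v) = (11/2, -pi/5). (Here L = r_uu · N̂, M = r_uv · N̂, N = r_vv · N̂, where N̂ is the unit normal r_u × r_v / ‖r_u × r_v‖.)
L = 0;  M = -8*sqrt(185)/185;  N = 0

Compute the unit normal N̂(u, v) = (4*sin(v)/sqrt(u^2 + 16), -4*cos(v)/sqrt(u^2 + 16), u/sqrt(u^2 + 16)), and the second partials r_uu, r_uv, r_vv. Take dot products:
  L(u, v) = r_uu · N̂ = 0,
  M(u, v) = r_uv · N̂ = -4/sqrt(u^2 + 16),
  N(u, v) = r_vv · N̂ = 0.
Evaluating at (u, v) = (11/2, -pi/5):
  L = 0, M = -8*sqrt(185)/185, N = 0.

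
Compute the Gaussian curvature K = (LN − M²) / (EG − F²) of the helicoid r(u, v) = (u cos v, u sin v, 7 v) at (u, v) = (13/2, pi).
K = -784/133225

Coefficients of the first fundamental form: E = 1, F = 0, G = u^2 + 49.
Coefficients of the second fundamental form: L = 0, M = -7/sqrt(u^2 + 49), N = 0.
Assemble K = (LN − M²)/(EG − F²) = -49/(u^2 + 49)^2. At (u, v) = (13/2, pi): K = -784/133225.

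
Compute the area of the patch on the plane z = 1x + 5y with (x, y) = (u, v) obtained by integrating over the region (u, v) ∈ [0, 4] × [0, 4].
Area = 48*sqrt(3)

Area = ∫∫ √(EG − F²) du dv with √(EG − F²) = 3*sqrt(3). Integrating over [0, 4] × [0, 4] gives 48*sqrt(3).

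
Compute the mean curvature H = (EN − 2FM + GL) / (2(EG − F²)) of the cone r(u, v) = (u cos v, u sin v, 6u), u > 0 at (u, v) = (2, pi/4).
H = 3*sqrt(37)/74

With E = 37, F = 0, G = u^2, L = 0, M = 0, N = 6*sqrt(37)*u^2/(37*Abs(u)), assemble
  H = (EN − 2FM + GL) / (2(EG − F²)) = 3*sqrt(37)/(37*Abs(u)).
At (u, v) = (2, pi/4): H = 3*sqrt(37)/74.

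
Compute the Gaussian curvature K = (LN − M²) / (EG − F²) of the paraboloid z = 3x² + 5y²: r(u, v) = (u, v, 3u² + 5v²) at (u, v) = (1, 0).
K = 60/1369

Coefficients of the first fundamental form: E = 36*u^2 + 1, F = 60*u*v, G = 100*v^2 + 1.
Coefficients of the second fundamental form: L = 6/sqrt(36*u^2 + 100*v^2 + 1), M = 0, N = 10/sqrt(36*u^2 + 100*v^2 + 1).
Assemble K = (LN − M²)/(EG − F²) = 60/(1296*u^4 + 7200*u^2*v^2 + 72*u^2 + 10000*v^4 + 200*v^2 + 1). At (u, v) = (1, 0): K = 60/1369.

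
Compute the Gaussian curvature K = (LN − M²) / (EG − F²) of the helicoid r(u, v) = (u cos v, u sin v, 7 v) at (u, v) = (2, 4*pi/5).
K = -49/2809

Coefficients of the first fundamental form: E = 1, F = 0, G = u^2 + 49.
Coefficients of the second fundamental form: L = 0, M = -7/sqrt(u^2 + 49), N = 0.
Assemble K = (LN − M²)/(EG − F²) = -49/(u^2 + 49)^2. At (u, v) = (2, 4*pi/5): K = -49/2809.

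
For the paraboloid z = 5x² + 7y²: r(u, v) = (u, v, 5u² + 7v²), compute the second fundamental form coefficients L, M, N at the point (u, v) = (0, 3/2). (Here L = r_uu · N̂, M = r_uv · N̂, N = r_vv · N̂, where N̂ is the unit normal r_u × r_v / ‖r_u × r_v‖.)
L = 5*sqrt(442)/221;  M = 0;  N = 7*sqrt(442)/221

Compute the unit normal N̂(u, v) = (-10*u/sqrt(100*u^2 + 196*v^2 + 1), -14*v/sqrt(100*u^2 + 196*v^2 + 1), 1/sqrt(100*u^2 + 196*v^2 + 1)), and the second partials r_uu, r_uv, r_vv. Take dot products:
  L(u, v) = r_uu · N̂ = 10/sqrt(100*u^2 + 196*v^2 + 1),
  M(u, v) = r_uv · N̂ = 0,
  N(u, v) = r_vv · N̂ = 14/sqrt(100*u^2 + 196*v^2 + 1).
Evaluating at (u, v) = (0, 3/2):
  L = 5*sqrt(442)/221, M = 0, N = 7*sqrt(442)/221.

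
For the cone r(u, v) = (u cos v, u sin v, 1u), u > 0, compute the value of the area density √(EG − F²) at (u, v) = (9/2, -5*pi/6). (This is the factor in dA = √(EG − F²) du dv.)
√(EG − F²)|_{(9/2, -5*pi/6)} = 9*sqrt(2)/2

E = 2, F = 0, G = u^2, so EG − F² = 2*u^2. Taking the positive square root: √(EG − F²) = sqrt(2)*Abs(u). At (u, v) = (9/2, -5*pi/6): 9*sqrt(2)/2.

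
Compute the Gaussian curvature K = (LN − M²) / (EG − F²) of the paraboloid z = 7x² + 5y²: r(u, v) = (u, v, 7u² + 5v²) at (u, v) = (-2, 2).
K = 28/280845

Coefficients of the first fundamental form: E = 196*u^2 + 1, F = 140*u*v, G = 100*v^2 + 1.
Coefficients of the second fundamental form: L = 14/sqrt(196*u^2 + 100*v^2 + 1), M = 0, N = 10/sqrt(196*u^2 + 100*v^2 + 1).
Assemble K = (LN − M²)/(EG − F²) = 140/(38416*u^4 + 39200*u^2*v^2 + 392*u^2 + 10000*v^4 + 200*v^2 + 1). At (u, v) = (-2, 2): K = 28/280845.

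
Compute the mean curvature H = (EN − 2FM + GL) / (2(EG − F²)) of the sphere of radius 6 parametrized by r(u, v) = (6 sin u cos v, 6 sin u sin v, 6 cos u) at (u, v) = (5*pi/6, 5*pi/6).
H = -1/6

With E = 36, F = 0, G = 36*sin(u)^2, L = -6*sin(u)/Abs(sin(u)), M = 0, N = -6*sin(u)^3/Abs(sin(u)), assemble
  H = (EN − 2FM + GL) / (2(EG − F²)) = -sin(u)/(6*Abs(sin(u))).
At (u, v) = (5*pi/6, 5*pi/6): H = -1/6.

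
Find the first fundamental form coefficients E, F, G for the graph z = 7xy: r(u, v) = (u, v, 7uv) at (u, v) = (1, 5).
E = 1226;  F = 245;  G = 50

Partials: r_u = (1, 0, 7*v), r_v = (0, 1, 7*u). As functions of (u, v):
  E = r_u · r_u = 49*v^2 + 1,
  F = r_u · r_v = 49*u*v,
  G = r_v · r_v = 49*u^2 + 1.
Evaluating at (u, v) = (1, 5): E = 1226, F = 245, G = 50.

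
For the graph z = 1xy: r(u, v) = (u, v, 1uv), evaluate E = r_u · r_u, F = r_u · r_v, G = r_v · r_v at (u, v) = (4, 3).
E = 10;  F = 12;  G = 17

Partials: r_u = (1, 0, v), r_v = (0, 1, u). As functions of (u, v):
  E = r_u · r_u = v^2 + 1,
  F = r_u · r_v = u*v,
  G = r_v · r_v = u^2 + 1.
Evaluating at (u, v) = (4, 3): E = 10, F = 12, G = 17.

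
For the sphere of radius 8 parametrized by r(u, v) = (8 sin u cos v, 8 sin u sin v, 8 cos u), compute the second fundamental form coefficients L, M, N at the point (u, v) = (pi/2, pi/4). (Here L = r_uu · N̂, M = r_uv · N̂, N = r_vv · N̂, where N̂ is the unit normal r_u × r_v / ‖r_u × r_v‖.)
L = -8;  M = 0;  N = -8

Compute the unit normal N̂(u, v) = (sin(u)^2*cos(v)/Abs(sin(u)), sin(u)^2*sin(v)/Abs(sin(u)), sin(2*u)/(2*Abs(sin(u)))), and the second partials r_uu, r_uv, r_vv. Take dot products:
  L(u, v) = r_uu · N̂ = -8*sin(u)/Abs(sin(u)),
  M(u, v) = r_uv · N̂ = 0,
  N(u, v) = r_vv · N̂ = -8*sin(u)^3/Abs(sin(u)).
Evaluating at (u, v) = (pi/2, pi/4):
  L = -8, M = 0, N = -8.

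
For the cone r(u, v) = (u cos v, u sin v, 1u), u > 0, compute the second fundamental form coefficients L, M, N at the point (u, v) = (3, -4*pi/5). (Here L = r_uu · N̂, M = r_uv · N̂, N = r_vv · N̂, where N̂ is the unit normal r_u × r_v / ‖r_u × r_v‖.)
L = 0;  M = 0;  N = 3*sqrt(2)/2

Compute the unit normal N̂(u, v) = (-sqrt(2)*u*cos(v)/(2*Abs(u)), -sqrt(2)*u*sin(v)/(2*Abs(u)), sqrt(2)*u/(2*Abs(u))), and the second partials r_uu, r_uv, r_vv. Take dot products:
  L(u, v) = r_uu · N̂ = 0,
  M(u, v) = r_uv · N̂ = 0,
  N(u, v) = r_vv · N̂ = sqrt(2)*u^2/(2*Abs(u)).
Evaluating at (u, v) = (3, -4*pi/5):
  L = 0, M = 0, N = 3*sqrt(2)/2.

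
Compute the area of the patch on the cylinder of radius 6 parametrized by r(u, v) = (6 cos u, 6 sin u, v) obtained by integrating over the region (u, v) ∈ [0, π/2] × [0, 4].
Area = 12*pi

Area = ∫∫ √(EG − F²) du dv with √(EG − F²) = 6. Integrating over [0, π/2] × [0, 4] gives 12*pi.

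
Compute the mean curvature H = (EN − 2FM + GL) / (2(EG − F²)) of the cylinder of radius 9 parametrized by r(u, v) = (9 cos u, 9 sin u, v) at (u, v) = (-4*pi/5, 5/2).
H = -1/18

With E = 81, F = 0, G = 1, L = -9, M = 0, N = 0, assemble
  H = (EN − 2FM + GL) / (2(EG − F²)) = -1/18.
At (u, v) = (-4*pi/5, 5/2): H = -1/18.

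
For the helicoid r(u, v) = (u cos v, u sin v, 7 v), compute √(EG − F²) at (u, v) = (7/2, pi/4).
√(EG − F²)|_{(7/2, pi/4)} = 7*sqrt(5)/2

E = 1, F = 0, G = u^2 + 49; EG − F² = u^2 + 49; √(EG − F²) = sqrt(u^2 + 49). At the given point: 7*sqrt(5)/2.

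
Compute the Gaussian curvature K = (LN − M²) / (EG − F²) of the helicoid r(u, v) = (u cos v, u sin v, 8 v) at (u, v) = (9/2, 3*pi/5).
K = -1024/113569

Coefficients of the first fundamental form: E = 1, F = 0, G = u^2 + 64.
Coefficients of the second fundamental form: L = 0, M = -8/sqrt(u^2 + 64), N = 0.
Assemble K = (LN − M²)/(EG − F²) = -64/(u^2 + 64)^2. At (u, v) = (9/2, 3*pi/5): K = -1024/113569.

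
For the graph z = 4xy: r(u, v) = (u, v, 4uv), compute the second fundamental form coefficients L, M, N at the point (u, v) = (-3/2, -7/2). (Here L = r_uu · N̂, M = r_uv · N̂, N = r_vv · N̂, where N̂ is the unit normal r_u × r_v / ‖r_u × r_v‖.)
L = 0;  M = 4*sqrt(233)/233;  N = 0

Compute the unit normal N̂(u, v) = (-4*v/sqrt(16*u^2 + 16*v^2 + 1), -4*u/sqrt(16*u^2 + 16*v^2 + 1), 1/sqrt(16*u^2 + 16*v^2 + 1)), and the second partials r_uu, r_uv, r_vv. Take dot products:
  L(u, v) = r_uu · N̂ = 0,
  M(u, v) = r_uv · N̂ = 4/sqrt(16*u^2 + 16*v^2 + 1),
  N(u, v) = r_vv · N̂ = 0.
Evaluating at (u, v) = (-3/2, -7/2):
  L = 0, M = 4*sqrt(233)/233, N = 0.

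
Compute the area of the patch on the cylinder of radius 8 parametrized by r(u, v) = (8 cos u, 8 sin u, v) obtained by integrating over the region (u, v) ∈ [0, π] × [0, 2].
Area = 16*pi

Area = ∫∫ √(EG − F²) du dv with √(EG − F²) = 8. Integrating over [0, π] × [0, 2] gives 16*pi.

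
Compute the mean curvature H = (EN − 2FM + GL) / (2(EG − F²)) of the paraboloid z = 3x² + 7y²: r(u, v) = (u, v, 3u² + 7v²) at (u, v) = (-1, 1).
H = 850*sqrt(233)/54289

With E = 36*u^2 + 1, F = 84*u*v, G = 196*v^2 + 1, L = 6/sqrt(36*u^2 + 196*v^2 + 1), M = 0, N = 14/sqrt(36*u^2 + 196*v^2 + 1), assemble
  H = (EN − 2FM + GL) / (2(EG − F²)) = 2*(126*u^2 + 294*v^2 + 5)/(36*u^2 + 196*v^2 + 1)^(3/2).
At (u, v) = (-1, 1): H = 850*sqrt(233)/54289.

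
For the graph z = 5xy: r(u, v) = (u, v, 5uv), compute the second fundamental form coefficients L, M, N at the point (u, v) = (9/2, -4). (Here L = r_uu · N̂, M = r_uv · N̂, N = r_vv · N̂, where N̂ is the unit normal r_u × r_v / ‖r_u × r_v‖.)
L = 0;  M = 10*sqrt(3629)/3629;  N = 0

Compute the unit normal N̂(u, v) = (-5*v/sqrt(25*u^2 + 25*v^2 + 1), -5*u/sqrt(25*u^2 + 25*v^2 + 1), 1/sqrt(25*u^2 + 25*v^2 + 1)), and the second partials r_uu, r_uv, r_vv. Take dot products:
  L(u, v) = r_uu · N̂ = 0,
  M(u, v) = r_uv · N̂ = 5/sqrt(25*u^2 + 25*v^2 + 1),
  N(u, v) = r_vv · N̂ = 0.
Evaluating at (u, v) = (9/2, -4):
  L = 0, M = 10*sqrt(3629)/3629, N = 0.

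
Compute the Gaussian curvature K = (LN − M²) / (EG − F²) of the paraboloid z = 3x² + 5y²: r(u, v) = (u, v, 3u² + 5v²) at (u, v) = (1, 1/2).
K = 15/961

Coefficients of the first fundamental form: E = 36*u^2 + 1, F = 60*u*v, G = 100*v^2 + 1.
Coefficients of the second fundamental form: L = 6/sqrt(36*u^2 + 100*v^2 + 1), M = 0, N = 10/sqrt(36*u^2 + 100*v^2 + 1).
Assemble K = (LN − M²)/(EG − F²) = 60/(1296*u^4 + 7200*u^2*v^2 + 72*u^2 + 10000*v^4 + 200*v^2 + 1). At (u, v) = (1, 1/2): K = 15/961.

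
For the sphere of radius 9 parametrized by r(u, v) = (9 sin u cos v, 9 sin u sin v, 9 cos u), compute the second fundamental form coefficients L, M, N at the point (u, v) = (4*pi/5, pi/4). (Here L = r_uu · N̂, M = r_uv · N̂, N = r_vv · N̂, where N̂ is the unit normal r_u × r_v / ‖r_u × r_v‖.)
L = -9;  M = 0;  N = -45/8 + 9*sqrt(5)/8

Compute the unit normal N̂(u, v) = (sin(u)^2*cos(v)/Abs(sin(u)), sin(u)^2*sin(v)/Abs(sin(u)), sin(2*u)/(2*Abs(sin(u)))), and the second partials r_uu, r_uv, r_vv. Take dot products:
  L(u, v) = r_uu · N̂ = -9*sin(u)/Abs(sin(u)),
  M(u, v) = r_uv · N̂ = 0,
  N(u, v) = r_vv · N̂ = -9*sin(u)^3/Abs(sin(u)).
Evaluating at (u, v) = (4*pi/5, pi/4):
  L = -9, M = 0, N = -45/8 + 9*sqrt(5)/8.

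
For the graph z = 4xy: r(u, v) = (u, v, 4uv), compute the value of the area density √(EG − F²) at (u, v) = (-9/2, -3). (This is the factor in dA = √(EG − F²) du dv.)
√(EG − F²)|_{(-9/2, -3)} = sqrt(469)

E = 16*v^2 + 1, F = 16*u*v, G = 16*u^2 + 1, so EG − F² = 16*u^2 + 16*v^2 + 1. Taking the positive square root: √(EG − F²) = sqrt(16*u^2 + 16*v^2 + 1). At (u, v) = (-9/2, -3): sqrt(469).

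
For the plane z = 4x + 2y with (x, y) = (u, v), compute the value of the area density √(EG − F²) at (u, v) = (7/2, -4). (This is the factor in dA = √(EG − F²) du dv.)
√(EG − F²)|_{(7/2, -4)} = sqrt(21)

E = 17, F = 8, G = 5, so EG − F² = 21. Taking the positive square root: √(EG − F²) = sqrt(21). At (u, v) = (7/2, -4): sqrt(21).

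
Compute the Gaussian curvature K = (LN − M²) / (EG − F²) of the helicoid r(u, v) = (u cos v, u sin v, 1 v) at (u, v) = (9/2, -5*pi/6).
K = -16/7225

Coefficients of the first fundamental form: E = 1, F = 0, G = u^2 + 1.
Coefficients of the second fundamental form: L = 0, M = -1/sqrt(u^2 + 1), N = 0.
Assemble K = (LN − M²)/(EG − F²) = -1/(u^2 + 1)^2. At (u, v) = (9/2, -5*pi/6): K = -16/7225.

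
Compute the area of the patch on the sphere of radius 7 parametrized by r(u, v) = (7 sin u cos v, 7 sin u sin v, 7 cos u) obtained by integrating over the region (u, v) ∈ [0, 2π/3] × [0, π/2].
Area = 147*pi/4

Area = ∫∫ √(EG − F²) du dv with √(EG − F²) = 49*Abs(sin(u)). Integrating over [0, 2π/3] × [0, π/2] gives 147*pi/4.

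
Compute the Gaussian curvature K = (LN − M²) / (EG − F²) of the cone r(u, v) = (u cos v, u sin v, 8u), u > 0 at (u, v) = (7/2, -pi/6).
K = 0

Coefficients of the first fundamental form: E = 65, F = 0, G = u^2.
Coefficients of the second fundamental form: L = 0, M = 0, N = 8*sqrt(65)*u^2/(65*Abs(u)).
Assemble K = (LN − M²)/(EG − F²) = 0. At (u, v) = (7/2, -pi/6): K = 0.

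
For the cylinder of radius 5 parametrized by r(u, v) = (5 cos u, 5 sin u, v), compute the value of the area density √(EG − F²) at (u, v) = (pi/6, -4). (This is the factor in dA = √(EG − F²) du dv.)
√(EG − F²)|_{(pi/6, -4)} = 5

E = 25, F = 0, G = 1, so EG − F² = 25. Taking the positive square root: √(EG − F²) = 5. At (u, v) = (pi/6, -4): 5.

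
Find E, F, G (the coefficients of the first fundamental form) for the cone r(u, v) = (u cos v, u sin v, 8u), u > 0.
E = 65;  F = 0;  G = u^2

Compute partials: r_u = (cos(v), sin(v), 8), r_v = (-u*sin(v), u*cos(v), 0). Then
  E = r_u · r_u = 65,
  F = r_u · r_v = 0,
  G = r_v · r_v = u^2.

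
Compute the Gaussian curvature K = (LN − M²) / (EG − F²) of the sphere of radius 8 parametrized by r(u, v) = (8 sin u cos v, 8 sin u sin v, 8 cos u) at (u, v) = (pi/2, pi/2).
K = 1/64

Coefficients of the first fundamental form: E = 64, F = 0, G = 64*sin(u)^2.
Coefficients of the second fundamental form: L = -8*sin(u)/Abs(sin(u)), M = 0, N = -8*sin(u)^3/Abs(sin(u)).
Assemble K = (LN − M²)/(EG − F²) = 1/64. At (u, v) = (pi/2, pi/2): K = 1/64.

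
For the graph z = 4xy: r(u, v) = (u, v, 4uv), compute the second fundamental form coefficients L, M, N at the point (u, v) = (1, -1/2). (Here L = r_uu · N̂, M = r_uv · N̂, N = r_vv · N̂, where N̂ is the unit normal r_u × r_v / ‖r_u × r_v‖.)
L = 0;  M = 4*sqrt(21)/21;  N = 0

Compute the unit normal N̂(u, v) = (-4*v/sqrt(16*u^2 + 16*v^2 + 1), -4*u/sqrt(16*u^2 + 16*v^2 + 1), 1/sqrt(16*u^2 + 16*v^2 + 1)), and the second partials r_uu, r_uv, r_vv. Take dot products:
  L(u, v) = r_uu · N̂ = 0,
  M(u, v) = r_uv · N̂ = 4/sqrt(16*u^2 + 16*v^2 + 1),
  N(u, v) = r_vv · N̂ = 0.
Evaluating at (u, v) = (1, -1/2):
  L = 0, M = 4*sqrt(21)/21, N = 0.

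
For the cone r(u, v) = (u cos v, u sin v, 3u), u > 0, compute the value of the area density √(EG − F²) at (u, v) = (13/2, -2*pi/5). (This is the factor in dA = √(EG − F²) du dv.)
√(EG − F²)|_{(13/2, -2*pi/5)} = 13*sqrt(10)/2

E = 10, F = 0, G = u^2, so EG − F² = 10*u^2. Taking the positive square root: √(EG − F²) = sqrt(10)*Abs(u). At (u, v) = (13/2, -2*pi/5): 13*sqrt(10)/2.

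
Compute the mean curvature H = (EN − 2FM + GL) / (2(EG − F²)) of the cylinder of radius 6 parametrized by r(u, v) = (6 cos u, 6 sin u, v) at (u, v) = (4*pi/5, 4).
H = -1/12

With E = 36, F = 0, G = 1, L = -6, M = 0, N = 0, assemble
  H = (EN − 2FM + GL) / (2(EG − F²)) = -1/12.
At (u, v) = (4*pi/5, 4): H = -1/12.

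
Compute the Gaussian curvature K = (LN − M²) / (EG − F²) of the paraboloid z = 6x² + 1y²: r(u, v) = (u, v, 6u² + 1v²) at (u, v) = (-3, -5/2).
K = 6/436921

Coefficients of the first fundamental form: E = 144*u^2 + 1, F = 24*u*v, G = 4*v^2 + 1.
Coefficients of the second fundamental form: L = 12/sqrt(144*u^2 + 4*v^2 + 1), M = 0, N = 2/sqrt(144*u^2 + 4*v^2 + 1).
Assemble K = (LN − M²)/(EG − F²) = 24/(20736*u^4 + 1152*u^2*v^2 + 288*u^2 + 16*v^4 + 8*v^2 + 1). At (u, v) = (-3, -5/2): K = 6/436921.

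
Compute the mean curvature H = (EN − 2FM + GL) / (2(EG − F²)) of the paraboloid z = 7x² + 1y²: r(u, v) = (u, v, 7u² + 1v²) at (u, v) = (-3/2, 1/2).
H = 456*sqrt(443)/196249

With E = 196*u^2 + 1, F = 28*u*v, G = 4*v^2 + 1, L = 14/sqrt(196*u^2 + 4*v^2 + 1), M = 0, N = 2/sqrt(196*u^2 + 4*v^2 + 1), assemble
  H = (EN − 2FM + GL) / (2(EG − F²)) = 4*(49*u^2 + 7*v^2 + 2)/(196*u^2 + 4*v^2 + 1)^(3/2).
At (u, v) = (-3/2, 1/2): H = 456*sqrt(443)/196249.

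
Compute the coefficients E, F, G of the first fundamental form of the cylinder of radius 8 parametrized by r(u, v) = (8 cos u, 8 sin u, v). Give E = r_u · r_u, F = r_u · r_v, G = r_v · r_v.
E = 64;  F = 0;  G = 1

Compute partials: r_u = (-8*sin(u), 8*cos(u), 0), r_v = (0, 0, 1). Then
  E = r_u · r_u = 64,
  F = r_u · r_v = 0,
  G = r_v · r_v = 1.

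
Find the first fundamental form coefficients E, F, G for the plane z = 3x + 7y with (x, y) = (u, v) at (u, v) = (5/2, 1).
E = 10;  F = 21;  G = 50

Partials: r_u = (1, 0, 3), r_v = (0, 1, 7). As functions of (u, v):
  E = r_u · r_u = 10,
  F = r_u · r_v = 21,
  G = r_v · r_v = 50.
Evaluating at (u, v) = (5/2, 1): E = 10, F = 21, G = 50.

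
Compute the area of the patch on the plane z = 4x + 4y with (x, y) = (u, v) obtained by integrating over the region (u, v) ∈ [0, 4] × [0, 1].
Area = 4*sqrt(33)

Area = ∫∫ √(EG − F²) du dv with √(EG − F²) = sqrt(33). Integrating over [0, 4] × [0, 1] gives 4*sqrt(33).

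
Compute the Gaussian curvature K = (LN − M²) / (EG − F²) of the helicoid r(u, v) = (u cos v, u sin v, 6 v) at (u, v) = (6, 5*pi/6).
K = -1/144

Coefficients of the first fundamental form: E = 1, F = 0, G = u^2 + 36.
Coefficients of the second fundamental form: L = 0, M = -6/sqrt(u^2 + 36), N = 0.
Assemble K = (LN − M²)/(EG − F²) = -36/(u^2 + 36)^2. At (u, v) = (6, 5*pi/6): K = -1/144.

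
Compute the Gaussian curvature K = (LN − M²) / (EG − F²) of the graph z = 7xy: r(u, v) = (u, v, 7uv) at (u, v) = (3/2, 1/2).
K = -196/61009

Coefficients of the first fundamental form: E = 49*v^2 + 1, F = 49*u*v, G = 49*u^2 + 1.
Coefficients of the second fundamental form: L = 0, M = 7/sqrt(49*u^2 + 49*v^2 + 1), N = 0.
Assemble K = (LN − M²)/(EG − F²) = -49/(2401*u^4 + 4802*u^2*v^2 + 98*u^2 + 2401*v^4 + 98*v^2 + 1). At (u, v) = (3/2, 1/2): K = -196/61009.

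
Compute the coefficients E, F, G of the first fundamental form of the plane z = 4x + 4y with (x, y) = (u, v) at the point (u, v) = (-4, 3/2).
E = 17;  F = 16;  G = 17

Partials: r_u = (1, 0, 4), r_v = (0, 1, 4). As functions of (u, v):
  E = r_u · r_u = 17,
  F = r_u · r_v = 16,
  G = r_v · r_v = 17.
Evaluating at (u, v) = (-4, 3/2): E = 17, F = 16, G = 17.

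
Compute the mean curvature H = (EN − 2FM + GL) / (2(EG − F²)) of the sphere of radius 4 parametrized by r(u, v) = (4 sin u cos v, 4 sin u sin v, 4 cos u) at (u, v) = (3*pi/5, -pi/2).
H = -1/4

With E = 16, F = 0, G = 16*sin(u)^2, L = -4*sin(u)/Abs(sin(u)), M = 0, N = -4*sin(u)^3/Abs(sin(u)), assemble
  H = (EN − 2FM + GL) / (2(EG − F²)) = -sin(u)/(4*Abs(sin(u))).
At (u, v) = (3*pi/5, -pi/2): H = -1/4.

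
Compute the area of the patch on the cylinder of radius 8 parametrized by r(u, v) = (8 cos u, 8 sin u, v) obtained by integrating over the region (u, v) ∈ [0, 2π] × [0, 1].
Area = 16*pi

Area = ∫∫ √(EG − F²) du dv with √(EG − F²) = 8. Integrating over [0, 2π] × [0, 1] gives 16*pi.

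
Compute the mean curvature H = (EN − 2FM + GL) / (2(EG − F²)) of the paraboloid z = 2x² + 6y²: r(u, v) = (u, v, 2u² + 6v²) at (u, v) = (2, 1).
H = 680*sqrt(209)/43681

With E = 16*u^2 + 1, F = 48*u*v, G = 144*v^2 + 1, L = 4/sqrt(16*u^2 + 144*v^2 + 1), M = 0, N = 12/sqrt(16*u^2 + 144*v^2 + 1), assemble
  H = (EN − 2FM + GL) / (2(EG − F²)) = 8*(12*u^2 + 36*v^2 + 1)/(16*u^2 + 144*v^2 + 1)^(3/2).
At (u, v) = (2, 1): H = 680*sqrt(209)/43681.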